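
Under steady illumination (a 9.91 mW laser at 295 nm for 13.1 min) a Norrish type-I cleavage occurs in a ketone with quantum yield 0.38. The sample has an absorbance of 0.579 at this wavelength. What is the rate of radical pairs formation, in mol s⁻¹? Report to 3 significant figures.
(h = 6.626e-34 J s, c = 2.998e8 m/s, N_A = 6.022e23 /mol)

6.84e-9 mol s⁻¹

Photon energy at 295 nm: hc/λ = (6.626e-34)(2.998e8)/(295e-9) = 6.734e-19 J.
Energy delivered: (9.91 mW)(786 s) = 7.789 J.
Photons incident: 7.789 / 6.734e-19 = 1.157e19, i.e. 1.157e19/6.022e23 = 1.921e-5 mol.
Fraction absorbed: 1 − 10^(−0.579) = 0.7364.
Photons absorbed: 0.7364 × 1.921e-5 = 1.415e-5 mol.
Product formed: 0.38 × 1.415e-5 = 5.377e-6 mol.
Rate: 5.377e-6 / 786 s = 6.84e-9 mol s⁻¹.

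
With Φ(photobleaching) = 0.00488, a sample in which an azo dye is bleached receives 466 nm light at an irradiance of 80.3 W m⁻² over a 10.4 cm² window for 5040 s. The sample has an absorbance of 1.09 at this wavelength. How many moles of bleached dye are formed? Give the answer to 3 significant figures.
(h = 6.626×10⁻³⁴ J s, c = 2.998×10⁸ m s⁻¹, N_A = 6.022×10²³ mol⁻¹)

Photon energy at 466 nm: hc/λ = (6.626×10⁻³⁴)(2.998×10⁸)/(466×10⁻⁹) = 4.263×10⁻¹⁹ J.
Energy delivered: (80.3 W m⁻²)(10.4×10⁻⁴ m²)(5040 s) = 420.9 J.
Photons incident: 420.9 / 4.263×10⁻¹⁹ = 9.873×10²⁰, i.e. 9.873×10²⁰/6.022×10²³ = 0.001639 mol.
Fraction absorbed: 1 − 10^(−1.09) = 0.9187.
Photons absorbed: 0.9187 × 0.001639 = 0.001506 mol.
Product: Φ × n_abs = 0.00488 × 0.001506 = 7.349×10⁻⁶ mol.

7.35×10⁻⁶ mol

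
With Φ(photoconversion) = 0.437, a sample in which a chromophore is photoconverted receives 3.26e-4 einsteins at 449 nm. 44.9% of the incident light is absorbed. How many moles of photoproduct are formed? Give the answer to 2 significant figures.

6.4e-5 mol

Photons absorbed: 0.449 × 3.26e-4 = 1.464e-4 mol.
Product: Φ × n_abs = 0.437 × 1.464e-4 = 6.398e-5 mol.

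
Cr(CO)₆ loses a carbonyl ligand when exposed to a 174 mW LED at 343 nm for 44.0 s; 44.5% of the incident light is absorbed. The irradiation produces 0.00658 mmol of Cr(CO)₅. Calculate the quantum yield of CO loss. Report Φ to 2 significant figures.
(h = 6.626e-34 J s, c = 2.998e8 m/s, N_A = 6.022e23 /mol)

Φ = 0.67

Product: 0.00658 mmol = 6.58e-6 mol.
Photon energy at 343 nm: hc/λ = (6.626e-34)(2.998e8)/(343e-9) = 5.791e-19 J.
Energy delivered: (174 mW)(44 s) = 7.656 J.
Photons incident: 7.656 / 5.791e-19 = 1.322e19, i.e. 1.322e19/6.022e23 = 2.195e-5 mol.
Photons absorbed: 0.445 × 2.195e-5 = 9.768e-6 mol.
Φ = 6.58e-6 mol / 9.768e-6 mol photons = 0.67.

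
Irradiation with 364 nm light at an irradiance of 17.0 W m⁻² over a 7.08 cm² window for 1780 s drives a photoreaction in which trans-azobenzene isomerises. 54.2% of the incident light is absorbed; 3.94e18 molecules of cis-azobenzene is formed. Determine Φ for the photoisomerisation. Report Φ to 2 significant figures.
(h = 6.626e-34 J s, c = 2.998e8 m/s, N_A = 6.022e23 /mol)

Product: 3.94e18 / 6.022e23 = 6.543e-6 mol.
Photon energy at 364 nm: hc/λ = (6.626e-34)(2.998e8)/(364e-9) = 5.457e-19 J.
Energy delivered: (17.0 W m⁻²)(7.08e-4 m²)(1780 s) = 21.42 J.
Photons incident: 21.42 / 5.457e-19 = 3.925e19, i.e. 3.925e19/6.022e23 = 6.518e-5 mol.
Photons absorbed: 0.542 × 6.518e-5 = 3.533e-5 mol.
Φ = 6.543e-6 mol / 3.533e-5 mol photons = 0.19.

Φ = 0.19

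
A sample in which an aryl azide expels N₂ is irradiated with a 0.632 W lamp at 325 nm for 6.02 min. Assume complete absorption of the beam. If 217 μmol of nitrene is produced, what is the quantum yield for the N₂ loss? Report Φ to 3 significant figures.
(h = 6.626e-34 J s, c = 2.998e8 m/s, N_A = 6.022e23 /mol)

Product: 217 μmol = 2.17e-4 mol.
Photon energy at 325 nm: hc/λ = (6.626e-34)(2.998e8)/(325e-9) = 6.112e-19 J.
Energy delivered: (0.632 W)(361.2 s) = 228.3 J.
Photons incident: 228.3 / 6.112e-19 = 3.735e20, i.e. 3.735e20/6.022e23 = 6.202e-4 mol.
Φ = 2.17e-4 mol / 6.202e-4 mol photons = 0.350.

Φ = 0.350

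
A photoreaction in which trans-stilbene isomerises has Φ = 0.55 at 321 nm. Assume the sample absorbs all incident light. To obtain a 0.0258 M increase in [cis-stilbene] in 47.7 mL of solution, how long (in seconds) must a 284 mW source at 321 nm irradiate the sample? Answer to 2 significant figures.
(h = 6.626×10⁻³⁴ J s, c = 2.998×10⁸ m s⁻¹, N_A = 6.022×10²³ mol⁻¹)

t ≈ 2900 s

Product: (0.0258 M)(0.0477 L) = 0.001231 mol.
Photons that must be absorbed: 0.001231 / 0.55 = 0.002238 mol.
Photon energy: hc/λ = 6.188×10⁻¹⁹ J; per mole, 3.726×10⁵ J mol⁻¹.
Energy required: 0.002238 × 3.726×10⁵ = 833.9 J.
Time: 833.9 J / 0.284 W = 2900 s.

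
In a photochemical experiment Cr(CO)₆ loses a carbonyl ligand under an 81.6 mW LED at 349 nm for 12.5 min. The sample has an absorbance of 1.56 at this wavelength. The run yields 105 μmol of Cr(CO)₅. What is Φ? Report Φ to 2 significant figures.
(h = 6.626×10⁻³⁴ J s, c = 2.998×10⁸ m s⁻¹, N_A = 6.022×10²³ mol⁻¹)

Product: 105 μmol = 1.05×10⁻⁴ mol.
Photon energy at 349 nm: hc/λ = (6.626×10⁻³⁴)(2.998×10⁸)/(349×10⁻⁹) = 5.692×10⁻¹⁹ J.
Energy delivered: (81.6 mW)(750 s) = 61.20 J.
Photons incident: 61.20 / 5.692×10⁻¹⁹ = 1.075×10²⁰, i.e. 1.075×10²⁰/6.022×10²³ = 1.785×10⁻⁴ mol.
Fraction absorbed: 1 − 10^(−1.56) = 0.9725.
Photons absorbed: 0.9725 × 1.785×10⁻⁴ = 1.736×10⁻⁴ mol.
Φ = 1.05×10⁻⁴ mol / 1.736×10⁻⁴ mol photons = 0.60.

Φ = 0.60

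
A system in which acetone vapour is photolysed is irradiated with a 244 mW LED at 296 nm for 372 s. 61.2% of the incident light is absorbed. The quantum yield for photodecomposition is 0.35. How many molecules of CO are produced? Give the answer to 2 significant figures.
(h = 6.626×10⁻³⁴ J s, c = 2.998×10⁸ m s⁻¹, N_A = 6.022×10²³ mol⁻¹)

2.9×10¹⁹ molecules

Photon energy at 296 nm: hc/λ = (6.626×10⁻³⁴)(2.998×10⁸)/(296×10⁻⁹) = 6.711×10⁻¹⁹ J.
Energy delivered: (244 mW)(372 s) = 90.77 J.
Photons incident: 90.77 / 6.711×10⁻¹⁹ = 1.353×10²⁰, i.e. 1.353×10²⁰/6.022×10²³ = 2.247×10⁻⁴ mol.
Photons absorbed: 0.612 × 2.247×10⁻⁴ = 1.375×10⁻⁴ mol.
Product: Φ × n_abs = 0.35 × 1.375×10⁻⁴ = 4.813×10⁻⁵ mol.
As a count: 4.813×10⁻⁵ × 6.022×10²³ = 2.9×10¹⁹.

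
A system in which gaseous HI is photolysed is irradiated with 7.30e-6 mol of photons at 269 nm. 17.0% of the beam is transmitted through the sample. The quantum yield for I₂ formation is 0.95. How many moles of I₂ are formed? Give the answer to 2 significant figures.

Fraction absorbed: 1 − 17.0/100 = 0.8300.
Photons absorbed: 0.8300 × 7.30e-6 = 6.059e-6 mol.
Product: Φ × n_abs = 0.95 × 6.059e-6 = 5.756e-6 mol.

5.8e-6 mol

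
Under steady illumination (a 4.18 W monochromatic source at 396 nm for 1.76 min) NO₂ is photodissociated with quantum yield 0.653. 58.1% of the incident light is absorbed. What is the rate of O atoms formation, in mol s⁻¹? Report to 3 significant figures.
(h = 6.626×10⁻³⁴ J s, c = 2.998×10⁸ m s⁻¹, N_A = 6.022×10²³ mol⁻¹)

5.25×10⁻⁶ mol s⁻¹

Photon energy at 396 nm: hc/λ = (6.626×10⁻³⁴)(2.998×10⁸)/(396×10⁻⁹) = 5.016×10⁻¹⁹ J.
Energy delivered: (4.18 W)(105.6 s) = 441.4 J.
Photons incident: 441.4 / 5.016×10⁻¹⁹ = 8.800×10²⁰, i.e. 8.800×10²⁰/6.022×10²³ = 0.001461 mol.
Photons absorbed: 0.581 × 0.001461 = 8.488×10⁻⁴ mol.
Product formed: 0.653 × 8.488×10⁻⁴ = 5.543×10⁻⁴ mol.
Rate: 5.543×10⁻⁴ / 105.6 s = 5.25×10⁻⁶ mol s⁻¹.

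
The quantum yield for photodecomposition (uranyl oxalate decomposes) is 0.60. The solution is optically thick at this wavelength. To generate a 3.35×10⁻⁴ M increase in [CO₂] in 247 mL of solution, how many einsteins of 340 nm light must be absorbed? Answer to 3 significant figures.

1.38×10⁻⁴ einstein

Product: (3.35×10⁻⁴ M)(0.247 L) = 8.275×10⁻⁵ mol.
Photons that must be absorbed: 8.275×10⁻⁵ / 0.60 = 1.379×10⁻⁴ mol.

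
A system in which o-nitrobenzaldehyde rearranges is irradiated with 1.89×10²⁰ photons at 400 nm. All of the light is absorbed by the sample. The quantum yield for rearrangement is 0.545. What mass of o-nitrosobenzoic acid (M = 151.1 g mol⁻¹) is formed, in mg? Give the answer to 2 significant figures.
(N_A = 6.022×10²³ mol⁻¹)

Moles of photons: 1.89×10²⁰ / 6.022×10²³ = 3.138×10⁻⁴ mol.
Product: Φ × n_abs = 0.545 × 3.138×10⁻⁴ = 1.710×10⁻⁴ mol.
Mass: 1.710×10⁻⁴ × 151.1 = 0.02584 g = 26 mg.

26 mg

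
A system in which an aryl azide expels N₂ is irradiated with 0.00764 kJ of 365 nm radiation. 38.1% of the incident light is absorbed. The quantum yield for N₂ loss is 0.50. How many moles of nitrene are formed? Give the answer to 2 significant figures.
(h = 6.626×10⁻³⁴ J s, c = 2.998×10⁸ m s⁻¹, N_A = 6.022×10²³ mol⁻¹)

4.4×10⁻⁶ mol

Photon energy at 365 nm: hc/λ = (6.626×10⁻³⁴)(2.998×10⁸)/(365×10⁻⁹) = 5.442×10⁻¹⁹ J.
Incident energy: 0.00764 kJ = 7.64 J.
Photons incident: 7.64 / 5.442×10⁻¹⁹ = 1.404×10¹⁹, i.e. 1.404×10¹⁹/6.022×10²³ = 2.331×10⁻⁵ mol.
Photons absorbed: 0.381 × 2.331×10⁻⁵ = 8.881×10⁻⁶ mol.
Product: Φ × n_abs = 0.50 × 8.881×10⁻⁶ = 4.441×10⁻⁶ mol.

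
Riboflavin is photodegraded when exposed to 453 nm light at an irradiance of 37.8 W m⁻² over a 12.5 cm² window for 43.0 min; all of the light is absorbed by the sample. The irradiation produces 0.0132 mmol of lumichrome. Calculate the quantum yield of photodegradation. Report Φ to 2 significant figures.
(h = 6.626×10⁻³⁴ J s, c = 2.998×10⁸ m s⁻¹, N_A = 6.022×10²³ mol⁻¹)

Product: 0.0132 mmol = 1.32×10⁻⁵ mol.
Photon energy at 453 nm: hc/λ = (6.626×10⁻³⁴)(2.998×10⁸)/(453×10⁻⁹) = 4.385×10⁻¹⁹ J.
Energy delivered: (37.8 W m⁻²)(12.5×10⁻⁴ m²)(2580 s) = 121.9 J.
Photons incident: 121.9 / 4.385×10⁻¹⁹ = 2.780×10²⁰, i.e. 2.780×10²⁰/6.022×10²³ = 4.616×10⁻⁴ mol.
Φ = 1.32×10⁻⁵ mol / 4.616×10⁻⁴ mol photons = 0.029.

Φ = 0.029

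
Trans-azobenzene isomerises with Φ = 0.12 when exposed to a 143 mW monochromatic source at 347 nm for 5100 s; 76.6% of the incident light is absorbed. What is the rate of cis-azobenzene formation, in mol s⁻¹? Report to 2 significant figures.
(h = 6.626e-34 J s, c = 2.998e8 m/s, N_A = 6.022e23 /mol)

Photon energy at 347 nm: hc/λ = (6.626e-34)(2.998e8)/(347e-9) = 5.725e-19 J.
Energy delivered: (143 mW)(5100 s) = 729.3 J.
Photons incident: 729.3 / 5.725e-19 = 1.274e21, i.e. 1.274e21/6.022e23 = 0.002116 mol.
Photons absorbed: 0.766 × 0.002116 = 0.001621 mol.
Product formed: 0.12 × 0.001621 = 1.945e-4 mol.
Rate: 1.945e-4 / 5100 s = 3.8e-8 mol s⁻¹.

3.8e-8 mol s⁻¹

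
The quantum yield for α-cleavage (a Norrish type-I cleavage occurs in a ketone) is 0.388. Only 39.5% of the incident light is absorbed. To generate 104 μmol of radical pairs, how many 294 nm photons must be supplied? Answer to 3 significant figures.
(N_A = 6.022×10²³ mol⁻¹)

4.09×10²⁰ photons

Product: 104 μmol = 1.04×10⁻⁴ mol.
Photons that must be absorbed: 1.04×10⁻⁴ / 0.388 = 2.680×10⁻⁴ mol.
Incident photons needed: 2.680×10⁻⁴ / 0.395 = 6.785×10⁻⁴ mol.
Photon count: 6.785×10⁻⁴ × 6.022×10²³ = 4.09×10²⁰.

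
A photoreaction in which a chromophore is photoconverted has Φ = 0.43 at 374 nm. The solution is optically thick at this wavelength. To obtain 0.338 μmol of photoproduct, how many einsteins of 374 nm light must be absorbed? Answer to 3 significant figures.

Product: 0.338 μmol = 3.38×10⁻⁷ mol.
Photons that must be absorbed: 3.38×10⁻⁷ / 0.43 = 7.860×10⁻⁷ mol.

7.86×10⁻⁷ einstein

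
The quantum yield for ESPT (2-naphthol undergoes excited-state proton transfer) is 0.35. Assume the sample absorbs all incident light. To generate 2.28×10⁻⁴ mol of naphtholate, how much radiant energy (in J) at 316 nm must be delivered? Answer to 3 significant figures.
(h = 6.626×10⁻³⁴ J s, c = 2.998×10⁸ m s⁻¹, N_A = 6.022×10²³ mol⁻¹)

247 J

Photons that must be absorbed: 2.28×10⁻⁴ / 0.35 = 6.514×10⁻⁴ mol.
Photon energy: hc/λ = 6.286×10⁻¹⁹ J; per mole, 3.785×10⁵ J mol⁻¹.
Energy required: 6.514×10⁻⁴ × 3.785×10⁵ = 247 J.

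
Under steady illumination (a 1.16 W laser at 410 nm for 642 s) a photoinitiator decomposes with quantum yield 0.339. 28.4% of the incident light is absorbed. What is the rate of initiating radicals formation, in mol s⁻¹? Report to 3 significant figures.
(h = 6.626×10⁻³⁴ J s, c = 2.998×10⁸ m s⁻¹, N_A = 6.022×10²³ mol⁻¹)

Photon energy at 410 nm: hc/λ = (6.626×10⁻³⁴)(2.998×10⁸)/(410×10⁻⁹) = 4.845×10⁻¹⁹ J.
Energy delivered: (1.16 W)(642 s) = 744.7 J.
Photons incident: 744.7 / 4.845×10⁻¹⁹ = 1.537×10²¹, i.e. 1.537×10²¹/6.022×10²³ = 0.002552 mol.
Photons absorbed: 0.284 × 0.002552 = 7.248×10⁻⁴ mol.
Product formed: 0.339 × 7.248×10⁻⁴ = 2.457×10⁻⁴ mol.
Rate: 2.457×10⁻⁴ / 642 s = 3.83×10⁻⁷ mol s⁻¹.

3.83×10⁻⁷ mol s⁻¹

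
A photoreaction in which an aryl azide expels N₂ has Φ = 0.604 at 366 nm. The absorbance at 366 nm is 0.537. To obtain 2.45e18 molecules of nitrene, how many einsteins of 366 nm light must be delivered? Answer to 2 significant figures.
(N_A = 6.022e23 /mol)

Product: 2.45e18 / 6.022e23 = 4.068e-6 mol.
Photons that must be absorbed: 4.068e-6 / 0.604 = 6.735e-6 mol.
Fraction absorbed: 1 − 10^(−0.537) = 0.7096.
Incident photons needed: 6.735e-6 / 0.7096 = 9.491e-6 mol.

9.5e-6 einstein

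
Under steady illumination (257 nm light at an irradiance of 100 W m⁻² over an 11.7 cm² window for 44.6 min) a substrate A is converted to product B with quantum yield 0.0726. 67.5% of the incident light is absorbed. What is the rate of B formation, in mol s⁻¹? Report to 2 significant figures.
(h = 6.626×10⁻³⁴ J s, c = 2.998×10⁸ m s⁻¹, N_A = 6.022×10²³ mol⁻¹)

Photon energy at 257 nm: hc/λ = (6.626×10⁻³⁴)(2.998×10⁸)/(257×10⁻⁹) = 7.729×10⁻¹⁹ J.
Energy delivered: (100 W m⁻²)(11.7×10⁻⁴ m²)(2676 s) = 313.1 J.
Photons incident: 313.1 / 7.729×10⁻¹⁹ = 4.051×10²⁰, i.e. 4.051×10²⁰/6.022×10²³ = 6.727×10⁻⁴ mol.
Photons absorbed: 0.675 × 6.727×10⁻⁴ = 4.541×10⁻⁴ mol.
Product formed: 0.0726 × 4.541×10⁻⁴ = 3.297×10⁻⁵ mol.
Rate: 3.297×10⁻⁵ / 2676 s = 1.2×10⁻⁸ mol s⁻¹.

1.2×10⁻⁸ mol s⁻¹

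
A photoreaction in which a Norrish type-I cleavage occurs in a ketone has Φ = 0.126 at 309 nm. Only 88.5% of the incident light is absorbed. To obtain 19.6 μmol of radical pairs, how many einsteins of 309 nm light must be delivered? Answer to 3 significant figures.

1.76e-4 einstein

Product: 19.6 μmol = 1.96e-5 mol.
Photons that must be absorbed: 1.96e-5 / 0.126 = 1.556e-4 mol.
Incident photons needed: 1.556e-4 / 0.885 = 1.758e-4 mol.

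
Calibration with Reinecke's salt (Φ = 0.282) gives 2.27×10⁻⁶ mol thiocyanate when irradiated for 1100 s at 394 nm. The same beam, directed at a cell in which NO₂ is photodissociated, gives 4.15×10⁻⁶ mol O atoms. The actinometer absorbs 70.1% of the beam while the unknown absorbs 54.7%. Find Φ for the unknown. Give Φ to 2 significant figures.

Φ = 0.66

Photons absorbed by the actinometer: 2.27×10⁻⁶ / 0.282 = 8.050×10⁻⁶ mol.
Incident flux: 8.050×10⁻⁶ / 0.701 = 1.148×10⁻⁵ einstein.
Absorbed by unknown: 0.547 × 1.148×10⁻⁵ = 6.280×10⁻⁶ mol.
Φ(unknown) = 4.15×10⁻⁶ / 6.280×10⁻⁶ = 0.66.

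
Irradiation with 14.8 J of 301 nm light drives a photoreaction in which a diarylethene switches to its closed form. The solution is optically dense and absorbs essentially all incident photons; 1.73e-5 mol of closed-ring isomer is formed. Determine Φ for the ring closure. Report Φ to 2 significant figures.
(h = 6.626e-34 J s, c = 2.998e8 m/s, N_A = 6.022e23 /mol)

Φ = 0.46

Photon energy at 301 nm: hc/λ = (6.626e-34)(2.998e8)/(301e-9) = 6.600e-19 J.
Photons incident: 14.8 / 6.600e-19 = 2.242e19, i.e. 2.242e19/6.022e23 = 3.723e-5 mol.
Φ = 1.73e-5 mol / 3.723e-5 mol photons = 0.46.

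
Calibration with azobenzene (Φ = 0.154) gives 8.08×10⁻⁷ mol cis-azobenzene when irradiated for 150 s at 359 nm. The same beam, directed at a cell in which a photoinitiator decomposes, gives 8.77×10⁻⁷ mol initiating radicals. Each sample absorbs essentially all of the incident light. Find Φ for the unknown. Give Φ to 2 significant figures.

Photons absorbed by the actinometer: 8.08×10⁻⁷ / 0.154 = 5.247×10⁻⁶ mol.
Φ(unknown) = 8.77×10⁻⁷ / 5.247×10⁻⁶ = 0.17.

Φ = 0.17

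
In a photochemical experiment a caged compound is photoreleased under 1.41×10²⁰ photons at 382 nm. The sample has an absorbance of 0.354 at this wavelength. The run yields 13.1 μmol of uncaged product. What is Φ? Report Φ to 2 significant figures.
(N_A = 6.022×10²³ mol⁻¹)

Product: 13.1 μmol = 1.31×10⁻⁵ mol.
Moles of photons: 1.41×10²⁰ / 6.022×10²³ = 2.341×10⁻⁴ mol.
Fraction absorbed: 1 − 10^(−0.354) = 0.5574.
Photons absorbed: 0.5574 × 2.341×10⁻⁴ = 1.305×10⁻⁴ mol.
Φ = 1.31×10⁻⁵ mol / 1.305×10⁻⁴ mol photons = 0.10.

Φ = 0.10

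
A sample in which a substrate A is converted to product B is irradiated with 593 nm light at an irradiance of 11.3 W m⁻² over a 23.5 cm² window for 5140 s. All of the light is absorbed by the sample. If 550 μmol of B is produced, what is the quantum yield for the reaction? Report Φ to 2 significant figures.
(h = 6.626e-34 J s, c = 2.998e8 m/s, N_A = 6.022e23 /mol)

Product: 550 μmol = 5.50e-4 mol.
Photon energy at 593 nm: hc/λ = (6.626e-34)(2.998e8)/(593e-9) = 3.350e-19 J.
Energy delivered: (11.3 W m⁻²)(23.5e-4 m²)(5140 s) = 136.5 J.
Photons incident: 136.5 / 3.350e-19 = 4.075e20, i.e. 4.075e20/6.022e23 = 6.767e-4 mol.
Φ = 5.50e-4 mol / 6.767e-4 mol photons = 0.81.

Φ = 0.81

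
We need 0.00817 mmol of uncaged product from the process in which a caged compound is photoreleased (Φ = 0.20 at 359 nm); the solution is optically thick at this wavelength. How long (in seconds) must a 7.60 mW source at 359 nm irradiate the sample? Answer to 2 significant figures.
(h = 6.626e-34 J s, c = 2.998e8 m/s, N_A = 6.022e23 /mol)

Product: 0.00817 mmol = 8.17e-6 mol.
Photons that must be absorbed: 8.17e-6 / 0.20 = 4.085e-5 mol.
Photon energy: hc/λ = 5.533e-19 J; per mole, 3.332e5 J mol⁻¹.
Energy required: 4.085e-5 × 3.332e5 = 13.61 J.
Time: 13.61 J / 0.0076 W = 1800 s.

t ≈ 1800 s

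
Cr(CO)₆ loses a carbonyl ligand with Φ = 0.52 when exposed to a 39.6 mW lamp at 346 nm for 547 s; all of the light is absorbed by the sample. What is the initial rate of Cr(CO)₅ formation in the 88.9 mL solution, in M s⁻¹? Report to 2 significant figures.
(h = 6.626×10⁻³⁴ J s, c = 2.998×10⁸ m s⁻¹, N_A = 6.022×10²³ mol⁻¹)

Photon energy at 346 nm: hc/λ = (6.626×10⁻³⁴)(2.998×10⁸)/(346×10⁻⁹) = 5.741×10⁻¹⁹ J.
Energy delivered: (39.6 mW)(547 s) = 21.66 J.
Photons incident: 21.66 / 5.741×10⁻¹⁹ = 3.773×10¹⁹, i.e. 3.773×10¹⁹/6.022×10²³ = 6.265×10⁻⁵ mol.
Product formed: 0.52 × 6.265×10⁻⁵ = 3.258×10⁻⁵ mol.
Rate: 3.258×10⁻⁵ mol / (547 s × 0.0889 L) = 6.7×10⁻⁷ M s⁻¹.

6.7×10⁻⁷ M s⁻¹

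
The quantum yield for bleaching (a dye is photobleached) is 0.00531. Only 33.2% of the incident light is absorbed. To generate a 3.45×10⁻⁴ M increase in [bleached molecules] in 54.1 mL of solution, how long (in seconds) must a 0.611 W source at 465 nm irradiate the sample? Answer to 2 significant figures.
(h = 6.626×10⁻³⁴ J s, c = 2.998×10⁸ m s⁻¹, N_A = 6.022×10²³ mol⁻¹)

Product: (3.45×10⁻⁴ M)(0.0541 L) = 1.866×10⁻⁵ mol.
Photons that must be absorbed: 1.866×10⁻⁵ / 0.00531 = 0.003514 mol.
Incident photons needed: 0.003514 / 0.332 = 0.01058 mol.
Photon energy: hc/λ = 4.272×10⁻¹⁹ J; per mole, 2.573×10⁵ J mol⁻¹.
Energy required: 0.01058 × 2.573×10⁵ = 2722 J.
Time: 2722 J / 0.611 W = 4500 s.

t ≈ 4500 s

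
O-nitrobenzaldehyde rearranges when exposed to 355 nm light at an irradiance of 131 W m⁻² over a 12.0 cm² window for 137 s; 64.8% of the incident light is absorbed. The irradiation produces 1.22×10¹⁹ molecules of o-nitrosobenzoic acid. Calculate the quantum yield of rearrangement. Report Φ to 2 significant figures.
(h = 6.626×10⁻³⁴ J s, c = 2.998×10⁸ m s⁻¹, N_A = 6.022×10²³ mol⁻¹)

Product: 1.22×10¹⁹ / 6.022×10²³ = 2.026×10⁻⁵ mol.
Photon energy at 355 nm: hc/λ = (6.626×10⁻³⁴)(2.998×10⁸)/(355×10⁻⁹) = 5.596×10⁻¹⁹ J.
Energy delivered: (131 W m⁻²)(12.0×10⁻⁴ m²)(137 s) = 21.54 J.
Photons incident: 21.54 / 5.596×10⁻¹⁹ = 3.849×10¹⁹, i.e. 3.849×10¹⁹/6.022×10²³ = 6.392×10⁻⁵ mol.
Photons absorbed: 0.648 × 6.392×10⁻⁵ = 4.142×10⁻⁵ mol.
Φ = 2.026×10⁻⁵ mol / 4.142×10⁻⁵ mol photons = 0.49.

Φ = 0.49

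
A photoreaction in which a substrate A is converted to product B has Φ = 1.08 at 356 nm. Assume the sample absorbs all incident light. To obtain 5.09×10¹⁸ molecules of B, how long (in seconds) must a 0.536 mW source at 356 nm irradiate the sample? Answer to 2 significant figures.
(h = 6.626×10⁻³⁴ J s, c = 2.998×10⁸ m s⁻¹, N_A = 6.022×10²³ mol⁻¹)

Product: 5.09×10¹⁸ / 6.022×10²³ = 8.452×10⁻⁶ mol.
Photons that must be absorbed: 8.452×10⁻⁶ / 1.08 = 7.826×10⁻⁶ mol.
Photon energy: hc/λ = 5.580×10⁻¹⁹ J; per mole, 3.360×10⁵ J mol⁻¹.
Energy required: 7.826×10⁻⁶ × 3.360×10⁵ = 2.630 J.
Time: 2.630 J / 0.000536 W = 4900 s.

t ≈ 4900 s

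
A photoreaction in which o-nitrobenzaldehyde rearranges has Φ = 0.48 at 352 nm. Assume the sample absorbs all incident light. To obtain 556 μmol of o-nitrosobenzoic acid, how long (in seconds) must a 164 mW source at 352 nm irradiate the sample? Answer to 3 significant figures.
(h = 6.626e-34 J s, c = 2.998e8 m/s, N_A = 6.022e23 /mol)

t ≈ 2400 s

Product: 556 μmol = 5.56e-4 mol.
Photons that must be absorbed: 5.56e-4 / 0.48 = 0.001158 mol.
Photon energy: hc/λ = 5.643e-19 J; per mole, 3.398e5 J mol⁻¹.
Energy required: 0.001158 × 3.398e5 = 393.5 J.
Time: 393.5 J / 0.164 W = 2400 s.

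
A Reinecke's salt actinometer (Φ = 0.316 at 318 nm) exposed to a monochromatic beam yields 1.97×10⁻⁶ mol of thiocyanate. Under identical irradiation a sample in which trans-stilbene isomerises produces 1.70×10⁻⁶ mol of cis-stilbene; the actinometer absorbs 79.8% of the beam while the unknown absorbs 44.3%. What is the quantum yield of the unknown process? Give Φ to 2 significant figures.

Φ = 0.49

Photons absorbed by the actinometer: 1.97×10⁻⁶ / 0.316 = 6.234×10⁻⁶ mol.
Incident flux: 6.234×10⁻⁶ / 0.798 = 7.812×10⁻⁶ einstein.
Absorbed by unknown: 0.443 × 7.812×10⁻⁶ = 3.461×10⁻⁶ mol.
Φ(unknown) = 1.70×10⁻⁶ / 3.461×10⁻⁶ = 0.49.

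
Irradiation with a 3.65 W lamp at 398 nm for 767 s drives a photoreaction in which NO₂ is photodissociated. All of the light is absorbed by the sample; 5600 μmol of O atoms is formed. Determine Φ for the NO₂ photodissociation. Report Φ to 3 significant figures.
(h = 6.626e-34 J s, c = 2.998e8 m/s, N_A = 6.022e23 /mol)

Φ = 0.601

Product: 5600 μmol = 0.00560 mol.
Photon energy at 398 nm: hc/λ = (6.626e-34)(2.998e8)/(398e-9) = 4.991e-19 J.
Energy delivered: (3.65 W)(767 s) = 2800 J.
Photons incident: 2800 / 4.991e-19 = 5.610e21, i.e. 5.610e21/6.022e23 = 0.009316 mol.
Φ = 0.00560 mol / 0.009316 mol photons = 0.601.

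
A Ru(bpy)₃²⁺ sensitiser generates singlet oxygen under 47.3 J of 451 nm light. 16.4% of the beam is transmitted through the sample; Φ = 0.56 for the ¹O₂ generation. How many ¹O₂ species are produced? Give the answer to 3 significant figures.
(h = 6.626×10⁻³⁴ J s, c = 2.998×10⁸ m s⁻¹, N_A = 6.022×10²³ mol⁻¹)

Photon energy at 451 nm: hc/λ = (6.626×10⁻³⁴)(2.998×10⁸)/(451×10⁻⁹) = 4.405×10⁻¹⁹ J.
Photons incident: 47.3 / 4.405×10⁻¹⁹ = 1.074×10²⁰, i.e. 1.074×10²⁰/6.022×10²³ = 1.783×10⁻⁴ mol.
Fraction absorbed: 1 − 16.4/100 = 0.8360.
Photons absorbed: 0.8360 × 1.783×10⁻⁴ = 1.491×10⁻⁴ mol.
Product: Φ × n_abs = 0.56 × 1.491×10⁻⁴ = 8.350×10⁻⁵ mol.
As a count: 8.350×10⁻⁵ × 6.022×10²³ = 5.03×10¹⁹.

5.03×10¹⁹ species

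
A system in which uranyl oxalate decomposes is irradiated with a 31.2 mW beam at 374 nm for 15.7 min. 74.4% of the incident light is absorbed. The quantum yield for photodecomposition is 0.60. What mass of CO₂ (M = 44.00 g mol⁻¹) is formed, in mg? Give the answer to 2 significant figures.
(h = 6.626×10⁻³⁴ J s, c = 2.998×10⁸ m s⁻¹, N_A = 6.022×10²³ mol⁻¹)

Photon energy at 374 nm: hc/λ = (6.626×10⁻³⁴)(2.998×10⁸)/(374×10⁻⁹) = 5.311×10⁻¹⁹ J.
Energy delivered: (31.2 mW)(942 s) = 29.39 J.
Photons incident: 29.39 / 5.311×10⁻¹⁹ = 5.534×10¹⁹, i.e. 5.534×10¹⁹/6.022×10²³ = 9.190×10⁻⁵ mol.
Photons absorbed: 0.744 × 9.190×10⁻⁵ = 6.837×10⁻⁵ mol.
Product: Φ × n_abs = 0.60 × 6.837×10⁻⁵ = 4.102×10⁻⁵ mol.
Mass: 4.102×10⁻⁵ × 44.00 = 0.001805 g = 1.8 mg.

1.8 mg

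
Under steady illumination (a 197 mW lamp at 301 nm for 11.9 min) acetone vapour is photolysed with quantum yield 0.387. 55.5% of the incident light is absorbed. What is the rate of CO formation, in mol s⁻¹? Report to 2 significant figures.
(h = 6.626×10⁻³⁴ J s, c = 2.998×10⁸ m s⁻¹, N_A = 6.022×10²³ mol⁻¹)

1.1×10⁻⁷ mol s⁻¹

Photon energy at 301 nm: hc/λ = (6.626×10⁻³⁴)(2.998×10⁸)/(301×10⁻⁹) = 6.600×10⁻¹⁹ J.
Energy delivered: (197 mW)(714 s) = 140.7 J.
Photons incident: 140.7 / 6.600×10⁻¹⁹ = 2.132×10²⁰, i.e. 2.132×10²⁰/6.022×10²³ = 3.540×10⁻⁴ mol.
Photons absorbed: 0.555 × 3.540×10⁻⁴ = 1.965×10⁻⁴ mol.
Product formed: 0.387 × 1.965×10⁻⁴ = 7.605×10⁻⁵ mol.
Rate: 7.605×10⁻⁵ / 714 s = 1.1×10⁻⁷ mol s⁻¹.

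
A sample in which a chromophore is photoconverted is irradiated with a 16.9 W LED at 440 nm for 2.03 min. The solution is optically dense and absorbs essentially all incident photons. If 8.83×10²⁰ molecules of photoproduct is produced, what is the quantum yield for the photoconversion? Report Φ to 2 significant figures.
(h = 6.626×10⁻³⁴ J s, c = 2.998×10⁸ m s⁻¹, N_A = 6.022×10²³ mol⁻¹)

Φ = 0.19

Product: 8.83×10²⁰ / 6.022×10²³ = 0.001466 mol.
Photon energy at 440 nm: hc/λ = (6.626×10⁻³⁴)(2.998×10⁸)/(440×10⁻⁹) = 4.515×10⁻¹⁹ J.
Energy delivered: (16.9 W)(121.8 s) = 2058 J.
Photons incident: 2058 / 4.515×10⁻¹⁹ = 4.558×10²¹, i.e. 4.558×10²¹/6.022×10²³ = 0.007569 mol.
Φ = 0.001466 mol / 0.007569 mol photons = 0.19.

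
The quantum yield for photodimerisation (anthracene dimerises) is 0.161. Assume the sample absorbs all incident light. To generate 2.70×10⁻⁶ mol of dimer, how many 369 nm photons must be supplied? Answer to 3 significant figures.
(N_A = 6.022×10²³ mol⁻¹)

Photons that must be absorbed: 2.70×10⁻⁶ / 0.161 = 1.677×10⁻⁵ mol.
Photon count: 1.677×10⁻⁵ × 6.022×10²³ = 1.01×10¹⁹.

1.01×10¹⁹ photons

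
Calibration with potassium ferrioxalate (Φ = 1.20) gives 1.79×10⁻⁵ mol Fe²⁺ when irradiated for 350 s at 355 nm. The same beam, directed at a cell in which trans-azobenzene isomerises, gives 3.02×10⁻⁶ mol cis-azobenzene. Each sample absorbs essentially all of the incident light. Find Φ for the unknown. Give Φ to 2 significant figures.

Photons absorbed by the actinometer: 1.79×10⁻⁵ / 1.20 = 1.492×10⁻⁵ mol.
Φ(unknown) = 3.02×10⁻⁶ / 1.492×10⁻⁵ = 0.20.

Φ = 0.20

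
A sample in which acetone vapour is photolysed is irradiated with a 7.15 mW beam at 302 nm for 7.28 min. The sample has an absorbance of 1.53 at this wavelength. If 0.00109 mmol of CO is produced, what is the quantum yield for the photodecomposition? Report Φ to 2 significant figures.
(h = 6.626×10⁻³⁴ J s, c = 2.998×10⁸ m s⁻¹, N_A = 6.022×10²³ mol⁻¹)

Product: 0.00109 mmol = 1.09×10⁻⁶ mol.
Photon energy at 302 nm: hc/λ = (6.626×10⁻³⁴)(2.998×10⁸)/(302×10⁻⁹) = 6.578×10⁻¹⁹ J.
Energy delivered: (7.15 mW)(436.8 s) = 3.123 J.
Photons incident: 3.123 / 6.578×10⁻¹⁹ = 4.748×10¹⁸, i.e. 4.748×10¹⁸/6.022×10²³ = 7.884×10⁻⁶ mol.
Fraction absorbed: 1 − 10^(−1.53) = 0.9705.
Photons absorbed: 0.9705 × 7.884×10⁻⁶ = 7.651×10⁻⁶ mol.
Φ = 1.09×10⁻⁶ mol / 7.651×10⁻⁶ mol photons = 0.14.

Φ = 0.14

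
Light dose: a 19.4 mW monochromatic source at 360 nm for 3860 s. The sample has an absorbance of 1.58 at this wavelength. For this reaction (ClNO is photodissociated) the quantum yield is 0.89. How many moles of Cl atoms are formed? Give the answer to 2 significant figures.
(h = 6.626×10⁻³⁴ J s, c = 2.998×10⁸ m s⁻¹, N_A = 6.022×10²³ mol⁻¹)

Photon energy at 360 nm: hc/λ = (6.626×10⁻³⁴)(2.998×10⁸)/(360×10⁻⁹) = 5.518×10⁻¹⁹ J.
Energy delivered: (19.4 mW)(3860 s) = 74.88 J.
Photons incident: 74.88 / 5.518×10⁻¹⁹ = 1.357×10²⁰, i.e. 1.357×10²⁰/6.022×10²³ = 2.253×10⁻⁴ mol.
Fraction absorbed: 1 − 10^(−1.58) = 0.9737.
Photons absorbed: 0.9737 × 2.253×10⁻⁴ = 2.194×10⁻⁴ mol.
Product: Φ × n_abs = 0.89 × 2.194×10⁻⁴ = 1.953×10⁻⁴ mol.

2.0×10⁻⁴ mol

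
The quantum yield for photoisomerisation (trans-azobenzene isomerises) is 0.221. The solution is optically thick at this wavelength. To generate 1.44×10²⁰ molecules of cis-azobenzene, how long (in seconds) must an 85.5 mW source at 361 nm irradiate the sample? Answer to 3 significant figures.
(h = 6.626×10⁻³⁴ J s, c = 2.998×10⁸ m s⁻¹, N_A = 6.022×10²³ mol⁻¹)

t ≈ 4190 s

Product: 1.44×10²⁰ / 6.022×10²³ = 2.391×10⁻⁴ mol.
Photons that must be absorbed: 2.391×10⁻⁴ / 0.221 = 0.001082 mol.
Photon energy: hc/λ = 5.503×10⁻¹⁹ J; per mole, 3.314×10⁵ J mol⁻¹.
Energy required: 0.001082 × 3.314×10⁵ = 358.6 J.
Time: 358.6 J / 0.0855 W = 4190 s.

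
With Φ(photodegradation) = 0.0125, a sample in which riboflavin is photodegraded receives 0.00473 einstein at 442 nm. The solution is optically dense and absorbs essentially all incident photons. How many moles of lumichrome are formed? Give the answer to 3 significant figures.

5.91×10⁻⁵ mol

Product: Φ × n_abs = 0.0125 × 0.00473 = 5.913×10⁻⁵ mol.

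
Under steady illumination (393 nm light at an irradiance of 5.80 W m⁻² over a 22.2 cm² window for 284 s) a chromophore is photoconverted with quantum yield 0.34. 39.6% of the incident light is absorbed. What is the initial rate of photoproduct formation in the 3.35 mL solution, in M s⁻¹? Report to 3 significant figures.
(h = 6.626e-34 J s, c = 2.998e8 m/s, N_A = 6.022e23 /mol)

Photon energy at 393 nm: hc/λ = (6.626e-34)(2.998e8)/(393e-9) = 5.055e-19 J.
Energy delivered: (5.80 W m⁻²)(22.2e-4 m²)(284 s) = 3.657 J.
Photons incident: 3.657 / 5.055e-19 = 7.234e18, i.e. 7.234e18/6.022e23 = 1.201e-5 mol.
Photons absorbed: 0.396 × 1.201e-5 = 4.756e-6 mol.
Product formed: 0.34 × 4.756e-6 = 1.617e-6 mol.
Rate: 1.617e-6 mol / (284 s × 0.00335 L) = 1.70e-6 M s⁻¹.

1.70e-6 M s⁻¹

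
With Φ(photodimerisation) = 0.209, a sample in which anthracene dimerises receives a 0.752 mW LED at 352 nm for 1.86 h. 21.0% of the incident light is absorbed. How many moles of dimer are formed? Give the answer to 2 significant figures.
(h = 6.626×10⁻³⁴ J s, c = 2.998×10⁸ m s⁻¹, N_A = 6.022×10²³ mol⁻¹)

Photon energy at 352 nm: hc/λ = (6.626×10⁻³⁴)(2.998×10⁸)/(352×10⁻⁹) = 5.643×10⁻¹⁹ J.
Energy delivered: (0.752 mW)(6696 s) = 5.035 J.
Photons incident: 5.035 / 5.643×10⁻¹⁹ = 8.923×10¹⁸, i.e. 8.923×10¹⁸/6.022×10²³ = 1.482×10⁻⁵ mol.
Photons absorbed: 0.210 × 1.482×10⁻⁵ = 3.112×10⁻⁶ mol.
Product: Φ × n_abs = 0.209 × 3.112×10⁻⁶ = 6.504×10⁻⁷ mol.

6.5×10⁻⁷ mol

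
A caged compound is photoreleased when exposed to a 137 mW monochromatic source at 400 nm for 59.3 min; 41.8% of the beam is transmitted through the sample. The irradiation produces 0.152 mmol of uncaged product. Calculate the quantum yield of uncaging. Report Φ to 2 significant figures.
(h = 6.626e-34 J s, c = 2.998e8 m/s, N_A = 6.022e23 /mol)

Product: 0.152 mmol = 1.52e-4 mol.
Photon energy at 400 nm: hc/λ = (6.626e-34)(2.998e8)/(400e-9) = 4.966e-19 J.
Energy delivered: (137 mW)(3558 s) = 487.4 J.
Photons incident: 487.4 / 4.966e-19 = 9.815e20, i.e. 9.815e20/6.022e23 = 0.001630 mol.
Fraction absorbed: 1 − 41.8/100 = 0.5820.
Photons absorbed: 0.5820 × 0.001630 = 9.487e-4 mol.
Φ = 1.52e-4 mol / 9.487e-4 mol photons = 0.16.

Φ = 0.16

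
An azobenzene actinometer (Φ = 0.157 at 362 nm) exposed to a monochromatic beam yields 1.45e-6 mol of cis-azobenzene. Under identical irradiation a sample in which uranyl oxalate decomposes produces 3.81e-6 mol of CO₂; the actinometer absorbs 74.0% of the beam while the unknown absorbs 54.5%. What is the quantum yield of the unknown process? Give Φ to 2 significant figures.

Φ = 0.56

Photons absorbed by the actinometer: 1.45e-6 / 0.157 = 9.236e-6 mol.
Incident flux: 9.236e-6 / 0.740 = 1.248e-5 einstein.
Absorbed by unknown: 0.545 × 1.248e-5 = 6.802e-6 mol.
Φ(unknown) = 3.81e-6 / 6.802e-6 = 0.56.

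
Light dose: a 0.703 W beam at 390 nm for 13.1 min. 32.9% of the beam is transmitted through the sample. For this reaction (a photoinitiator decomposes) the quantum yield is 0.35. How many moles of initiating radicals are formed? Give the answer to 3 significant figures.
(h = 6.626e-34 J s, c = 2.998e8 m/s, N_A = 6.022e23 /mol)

4.23e-4 mol

Photon energy at 390 nm: hc/λ = (6.626e-34)(2.998e8)/(390e-9) = 5.094e-19 J.
Energy delivered: (0.703 W)(786 s) = 552.6 J.
Photons incident: 552.6 / 5.094e-19 = 1.085e21, i.e. 1.085e21/6.022e23 = 0.001802 mol.
Fraction absorbed: 1 − 32.9/100 = 0.6710.
Photons absorbed: 0.6710 × 0.001802 = 0.001209 mol.
Product: Φ × n_abs = 0.35 × 0.001209 = 4.231e-4 mol.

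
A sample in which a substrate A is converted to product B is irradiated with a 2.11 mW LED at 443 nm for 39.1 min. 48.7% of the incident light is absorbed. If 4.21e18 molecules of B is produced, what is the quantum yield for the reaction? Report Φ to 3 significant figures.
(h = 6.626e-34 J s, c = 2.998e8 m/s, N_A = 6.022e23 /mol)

Φ = 0.783

Product: 4.21e18 / 6.022e23 = 6.991e-6 mol.
Photon energy at 443 nm: hc/λ = (6.626e-34)(2.998e8)/(443e-9) = 4.484e-19 J.
Energy delivered: (2.11 mW)(2346 s) = 4.950 J.
Photons incident: 4.950 / 4.484e-19 = 1.104e19, i.e. 1.104e19/6.022e23 = 1.833e-5 mol.
Photons absorbed: 0.487 × 1.833e-5 = 8.927e-6 mol.
Φ = 6.991e-6 mol / 8.927e-6 mol photons = 0.783.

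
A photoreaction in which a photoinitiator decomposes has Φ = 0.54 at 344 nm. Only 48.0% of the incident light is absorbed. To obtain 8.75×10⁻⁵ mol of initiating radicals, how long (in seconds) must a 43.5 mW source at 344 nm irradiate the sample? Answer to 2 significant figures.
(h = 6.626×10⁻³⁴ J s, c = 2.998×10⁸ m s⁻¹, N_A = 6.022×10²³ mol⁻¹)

Photons that must be absorbed: 8.75×10⁻⁵ / 0.54 = 1.620×10⁻⁴ mol.
Incident photons needed: 1.620×10⁻⁴ / 0.480 = 3.375×10⁻⁴ mol.
Photon energy: hc/λ = 5.775×10⁻¹⁹ J; per mole, 3.478×10⁵ J mol⁻¹.
Energy required: 3.375×10⁻⁴ × 3.478×10⁵ = 117.4 J.
Time: 117.4 J / 0.0435 W = 2700 s.

t ≈ 2700 s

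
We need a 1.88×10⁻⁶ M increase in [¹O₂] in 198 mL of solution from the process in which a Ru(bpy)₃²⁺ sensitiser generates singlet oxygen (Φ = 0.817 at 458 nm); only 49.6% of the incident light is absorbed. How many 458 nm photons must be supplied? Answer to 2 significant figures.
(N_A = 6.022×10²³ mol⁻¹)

Product: (1.88×10⁻⁶ M)(0.198 L) = 3.722×10⁻⁷ mol.
Photons that must be absorbed: 3.722×10⁻⁷ / 0.817 = 4.556×10⁻⁷ mol.
Incident photons needed: 4.556×10⁻⁷ / 0.496 = 9.185×10⁻⁷ mol.
Photon count: 9.185×10⁻⁷ × 6.022×10²³ = 5.5×10¹⁷.

5.5×10¹⁷ photons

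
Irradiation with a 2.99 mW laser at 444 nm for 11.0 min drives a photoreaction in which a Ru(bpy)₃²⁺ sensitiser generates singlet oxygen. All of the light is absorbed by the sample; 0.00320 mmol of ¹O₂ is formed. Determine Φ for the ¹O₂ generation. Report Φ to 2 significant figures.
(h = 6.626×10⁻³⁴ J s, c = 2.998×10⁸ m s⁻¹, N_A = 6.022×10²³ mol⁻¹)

Φ = 0.44

Product: 0.00320 mmol = 3.20×10⁻⁶ mol.
Photon energy at 444 nm: hc/λ = (6.626×10⁻³⁴)(2.998×10⁸)/(444×10⁻⁹) = 4.474×10⁻¹⁹ J.
Energy delivered: (2.99 mW)(660 s) = 1.973 J.
Photons incident: 1.973 / 4.474×10⁻¹⁹ = 4.410×10¹⁸, i.e. 4.410×10¹⁸/6.022×10²³ = 7.323×10⁻⁶ mol.
Φ = 3.20×10⁻⁶ mol / 7.323×10⁻⁶ mol photons = 0.44.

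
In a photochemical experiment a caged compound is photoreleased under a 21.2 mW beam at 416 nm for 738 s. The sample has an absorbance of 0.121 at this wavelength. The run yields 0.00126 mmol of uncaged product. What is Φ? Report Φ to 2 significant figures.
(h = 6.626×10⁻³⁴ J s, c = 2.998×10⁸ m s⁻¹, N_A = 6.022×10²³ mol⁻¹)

Φ = 0.095

Product: 0.00126 mmol = 1.26×10⁻⁶ mol.
Photon energy at 416 nm: hc/λ = (6.626×10⁻³⁴)(2.998×10⁸)/(416×10⁻⁹) = 4.775×10⁻¹⁹ J.
Energy delivered: (21.2 mW)(738 s) = 15.65 J.
Photons incident: 15.65 / 4.775×10⁻¹⁹ = 3.277×10¹⁹, i.e. 3.277×10¹⁹/6.022×10²³ = 5.442×10⁻⁵ mol.
Fraction absorbed: 1 − 10^(−0.121) = 0.2432.
Photons absorbed: 0.2432 × 5.442×10⁻⁵ = 1.323×10⁻⁵ mol.
Φ = 1.26×10⁻⁶ mol / 1.323×10⁻⁵ mol photons = 0.095.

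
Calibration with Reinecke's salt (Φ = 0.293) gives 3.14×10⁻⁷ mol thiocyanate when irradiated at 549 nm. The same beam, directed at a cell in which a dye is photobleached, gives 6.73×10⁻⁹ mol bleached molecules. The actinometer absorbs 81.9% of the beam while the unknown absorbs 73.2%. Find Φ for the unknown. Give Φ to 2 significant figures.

Photons absorbed by the actinometer: 3.14×10⁻⁷ / 0.293 = 1.072×10⁻⁶ mol.
Incident flux: 1.072×10⁻⁶ / 0.819 = 1.309×10⁻⁶ einstein.
Absorbed by unknown: 0.732 × 1.309×10⁻⁶ = 9.582×10⁻⁷ mol.
Φ(unknown) = 6.73×10⁻⁹ / 9.582×10⁻⁷ = 0.0070.

Φ = 0.0070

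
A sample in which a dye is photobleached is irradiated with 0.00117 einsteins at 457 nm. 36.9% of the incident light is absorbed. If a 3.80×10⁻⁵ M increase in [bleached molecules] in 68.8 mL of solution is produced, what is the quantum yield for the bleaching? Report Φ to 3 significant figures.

Product: (3.80×10⁻⁵ M)(0.0688 L) = 2.614×10⁻⁶ mol.
Photons absorbed: 0.369 × 0.00117 = 4.317×10⁻⁴ mol.
Φ = 2.614×10⁻⁶ mol / 4.317×10⁻⁴ mol photons = 0.00606.

Φ = 0.00606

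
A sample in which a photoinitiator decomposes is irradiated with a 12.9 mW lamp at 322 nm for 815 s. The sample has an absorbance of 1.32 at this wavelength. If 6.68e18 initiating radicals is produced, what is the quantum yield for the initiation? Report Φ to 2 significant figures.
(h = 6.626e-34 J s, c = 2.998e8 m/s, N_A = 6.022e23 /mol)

Φ = 0.41

Product: 6.68e18 / 6.022e23 = 1.109e-5 mol.
Photon energy at 322 nm: hc/λ = (6.626e-34)(2.998e8)/(322e-9) = 6.169e-19 J.
Energy delivered: (12.9 mW)(815 s) = 10.51 J.
Photons incident: 10.51 / 6.169e-19 = 1.704e19, i.e. 1.704e19/6.022e23 = 2.830e-5 mol.
Fraction absorbed: 1 − 10^(−1.32) = 0.9521.
Photons absorbed: 0.9521 × 2.830e-5 = 2.694e-5 mol.
Φ = 1.109e-5 mol / 2.694e-5 mol photons = 0.41.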